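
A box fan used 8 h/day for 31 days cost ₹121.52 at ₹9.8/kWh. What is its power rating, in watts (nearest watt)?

50 W

Energy = ₹121.52 ÷ ₹9.8/kWh = 12.4 kWh
Runtime = 8 h/day × 31 days = 248 h
Power = 12.4 kWh ÷ 248 h = 0.05 kW = 50 W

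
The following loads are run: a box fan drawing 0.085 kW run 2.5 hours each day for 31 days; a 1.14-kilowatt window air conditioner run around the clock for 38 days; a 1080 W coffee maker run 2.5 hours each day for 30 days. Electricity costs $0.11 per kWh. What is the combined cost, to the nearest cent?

box fan: Runtime = 2.5 h/day × 31 days = 77.5 h
box fan: 0.085 kW × 77.5 h = 6.5875 kWh
window air conditioner: Runtime = 24 h × 38 = 912 h
window air conditioner: 1.14 kW × 912 h = 1039.68 kWh
coffee maker: Runtime = 2.5 h/day × 30 days = 75 h
coffee maker: 1.08 kW × 75 h = 81 kWh
Total energy = 1127.2675 kWh
Cost = 1127.2675 × $0.11 = $124.00

$124.00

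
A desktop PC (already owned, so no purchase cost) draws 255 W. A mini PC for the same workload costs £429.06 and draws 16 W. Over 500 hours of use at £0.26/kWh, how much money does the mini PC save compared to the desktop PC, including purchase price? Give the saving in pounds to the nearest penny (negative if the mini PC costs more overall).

desktop PC: £0.00 + (255/1000) kW × 500 h × £0.26 = £0.00 + £33.15 = £33.15
mini PC: £429.06 + (16/1000) kW × 500 h × £0.26 = £429.06 + £2.08 = £431.14
Saving = £33.15 − £431.14 = −£397.99

-£397.99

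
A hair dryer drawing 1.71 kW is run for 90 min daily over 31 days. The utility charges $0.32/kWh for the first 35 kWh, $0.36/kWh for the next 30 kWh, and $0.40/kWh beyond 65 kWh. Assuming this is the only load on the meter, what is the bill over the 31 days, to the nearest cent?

Runtime = 90 min × 31 = 2790 min = 46.5 h
Energy = 1.71 kW × 46.5 h = 79.515 kWh
Tier 1 (0–35 kWh): 35 × $0.32 = $11.2
Tier 2 (35–65 kWh): 30 × $0.36 = $10.8
Above 65 kWh: 14.515 × $0.40 = $5.806
Bill = $27.81

$27.81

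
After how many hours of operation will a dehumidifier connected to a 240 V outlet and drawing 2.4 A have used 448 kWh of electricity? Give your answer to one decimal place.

777.8 h

Power = 2.4 A × 240 V = 576 W = 0.576 kW
Hours = 448 kWh ÷ 0.576 kW = 777.8 h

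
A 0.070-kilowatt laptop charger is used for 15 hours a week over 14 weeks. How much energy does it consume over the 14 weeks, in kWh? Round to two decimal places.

Runtime = 15 h/week × 14 weeks = 210 h
Energy = 0.07 kW × 210 h = 14.7 kWh

14.70 kWh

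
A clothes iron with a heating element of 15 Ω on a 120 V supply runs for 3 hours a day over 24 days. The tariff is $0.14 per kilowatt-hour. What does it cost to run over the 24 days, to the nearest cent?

$9.68

Power = V²/R = 120²/15 = 960 W = 0.96 kW
Runtime = 3 h/day × 24 days = 72 h
Energy = 0.96 kW × 72 h = 69.12 kWh
Cost = 69.12 kWh × $0.14/kWh = $9.68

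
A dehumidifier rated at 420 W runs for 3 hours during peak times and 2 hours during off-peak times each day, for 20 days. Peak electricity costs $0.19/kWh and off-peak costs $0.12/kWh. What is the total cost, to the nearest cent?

Peak energy = 0.42 kW × 3 h × 20 = 25.2 kWh
Off-peak energy = 0.42 kW × 2 h × 20 = 16.8 kWh
Cost = 25.2 × $0.19 + 16.8 × $0.12 = $4.788 + $2.016 = $6.80

$6.80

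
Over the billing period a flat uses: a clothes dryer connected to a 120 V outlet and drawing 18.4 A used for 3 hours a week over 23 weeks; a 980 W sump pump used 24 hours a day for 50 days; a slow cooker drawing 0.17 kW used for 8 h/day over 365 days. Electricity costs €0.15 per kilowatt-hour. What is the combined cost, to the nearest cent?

€273.71

clothes dryer: Power = 18.4 A × 120 V = 2208 W = 2.208 kW
clothes dryer: Runtime = 3 h/week × 23 weeks = 69 h
clothes dryer: 2.208 kW × 69 h = 152.352 kWh
sump pump: Runtime = 24 h × 50 = 1200 h
sump pump: 0.98 kW × 1200 h = 1176 kWh
slow cooker: Runtime = 8 h/day × 365 days = 2920 h
slow cooker: 0.17 kW × 2920 h = 496.4 kWh
Total energy = 1824.752 kWh
Cost = 1824.752 × €0.15 = €273.71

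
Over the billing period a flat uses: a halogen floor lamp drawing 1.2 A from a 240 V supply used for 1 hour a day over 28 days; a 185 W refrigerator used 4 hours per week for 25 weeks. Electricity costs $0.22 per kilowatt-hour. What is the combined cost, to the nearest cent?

$5.84

halogen floor lamp: Power = 1.2 A × 240 V = 288 W = 0.288 kW
halogen floor lamp: Runtime = 1 h/day × 28 days = 28 h
halogen floor lamp: 0.288 kW × 28 h = 8.064 kWh
refrigerator: Runtime = 4 h/week × 25 weeks = 100 h
refrigerator: 0.185 kW × 100 h = 18.5 kWh
Total energy = 26.564 kWh
Cost = 26.564 × $0.22 = $5.84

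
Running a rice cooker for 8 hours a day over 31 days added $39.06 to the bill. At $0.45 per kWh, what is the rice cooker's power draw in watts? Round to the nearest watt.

350 W

Energy = $39.06 ÷ $0.45/kWh = 86.8 kWh
Runtime = 8 h/day × 31 days = 248 h
Power = 86.8 kWh ÷ 248 h = 0.35 kW = 350 W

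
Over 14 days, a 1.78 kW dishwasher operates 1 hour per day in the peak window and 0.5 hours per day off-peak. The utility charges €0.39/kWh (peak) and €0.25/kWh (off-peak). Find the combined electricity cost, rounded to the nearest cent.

€12.83

Peak energy = 1.78 kW × 1 h × 14 = 24.92 kWh
Off-peak energy = 1.78 kW × 0.5 h × 14 = 12.46 kWh
Cost = 24.92 × €0.39 + 12.46 × €0.25 = €9.7188 + €3.115 = €12.83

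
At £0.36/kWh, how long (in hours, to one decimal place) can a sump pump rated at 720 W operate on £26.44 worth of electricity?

102.0 h

Energy available = £26.44 ÷ £0.36/kWh = 73.4444 kWh
Hours = 73.4444 kWh ÷ 0.72 kW = 102.0 h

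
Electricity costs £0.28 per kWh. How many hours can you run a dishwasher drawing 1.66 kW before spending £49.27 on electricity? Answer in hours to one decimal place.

106.0 h

Energy available = £49.27 ÷ £0.28/kWh = 175.9643 kWh
Hours = 175.9643 kWh ÷ 1.66 kW = 106.0 h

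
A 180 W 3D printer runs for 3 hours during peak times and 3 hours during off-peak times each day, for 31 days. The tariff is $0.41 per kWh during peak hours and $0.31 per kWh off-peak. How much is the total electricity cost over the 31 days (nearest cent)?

Peak energy = 0.18 kW × 3 h × 31 = 16.74 kWh
Off-peak energy = 0.18 kW × 3 h × 31 = 16.74 kWh
Cost = 16.74 × $0.41 + 16.74 × $0.31 = $6.8634 + $5.1894 = $12.05

$12.05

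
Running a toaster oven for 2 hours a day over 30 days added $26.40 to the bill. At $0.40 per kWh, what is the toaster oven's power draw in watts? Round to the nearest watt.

Energy = $26.40 ÷ $0.40/kWh = 66 kWh
Runtime = 2 h/day × 30 days = 60 h
Power = 66 kWh ÷ 60 h = 1.1 kW = 1100 W

1100 W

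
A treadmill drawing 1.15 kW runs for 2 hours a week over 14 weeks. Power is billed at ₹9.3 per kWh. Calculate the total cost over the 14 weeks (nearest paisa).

Runtime = 2 h/week × 14 weeks = 28 h
Energy = 1.15 kW × 28 h = 32.2 kWh
Cost = 32.2 kWh × ₹9.3/kWh = ₹299.46

₹299.46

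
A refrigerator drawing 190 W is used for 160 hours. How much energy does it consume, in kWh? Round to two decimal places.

30.40 kWh

Energy = 0.19 kW × 160 h = 30.4 kWh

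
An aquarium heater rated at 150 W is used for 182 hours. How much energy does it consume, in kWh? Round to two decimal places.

27.30 kWh

Energy = 0.15 kW × 182 h = 27.3 kWh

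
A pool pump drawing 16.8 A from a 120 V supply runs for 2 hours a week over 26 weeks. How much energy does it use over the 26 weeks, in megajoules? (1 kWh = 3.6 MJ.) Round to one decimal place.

Power = 16.8 A × 120 V = 2016 W = 2.016 kW
Runtime = 2 h/week × 26 weeks = 52 h
Energy = 2.016 kW × 52 h = 104.832 kWh
= 104.832 × 3.6 MJ = 377.4 MJ

377.4 MJ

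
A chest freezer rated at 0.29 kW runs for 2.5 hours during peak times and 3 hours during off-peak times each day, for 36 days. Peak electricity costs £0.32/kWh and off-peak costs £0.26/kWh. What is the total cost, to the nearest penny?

£16.50

Peak energy = 0.29 kW × 2.5 h × 36 = 26.1 kWh
Off-peak energy = 0.29 kW × 3 h × 36 = 31.32 kWh
Cost = 26.1 × £0.32 + 31.32 × £0.26 = £8.352 + £8.1432 = £16.50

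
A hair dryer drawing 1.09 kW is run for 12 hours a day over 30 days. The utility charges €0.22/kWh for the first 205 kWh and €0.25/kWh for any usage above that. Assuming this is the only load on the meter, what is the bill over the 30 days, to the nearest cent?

€91.95

Runtime = 12 h/day × 30 days = 360 h
Energy = 1.09 kW × 360 h = 392.4 kWh
Tier 1 (0–205 kWh): 205 × €0.22 = €45.1
Above 205 kWh: 187.4 × €0.25 = €46.85
Bill = €91.95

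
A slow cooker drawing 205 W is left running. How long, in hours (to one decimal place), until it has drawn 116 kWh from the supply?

Hours = 116 kWh ÷ 0.205 kW = 565.9 h

565.9 h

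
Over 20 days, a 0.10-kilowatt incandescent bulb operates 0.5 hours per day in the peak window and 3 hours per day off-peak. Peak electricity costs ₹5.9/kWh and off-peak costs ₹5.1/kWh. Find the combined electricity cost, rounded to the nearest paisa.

₹36.50

Peak energy = 0.1 kW × 0.5 h × 20 = 1 kWh
Off-peak energy = 0.1 kW × 3 h × 20 = 6 kWh
Cost = 1 × ₹5.9 + 6 × ₹5.1 = ₹5.9 + ₹30.6 = ₹36.50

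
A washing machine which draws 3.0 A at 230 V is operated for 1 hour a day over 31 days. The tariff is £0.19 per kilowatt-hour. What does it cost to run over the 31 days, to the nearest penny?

Power = 3.0 A × 230 V = 690 W = 0.69 kW
Runtime = 1 h/day × 31 days = 31 h
Energy = 0.69 kW × 31 h = 21.39 kWh
Cost = 21.39 kWh × £0.19/kWh = £4.06

£4.06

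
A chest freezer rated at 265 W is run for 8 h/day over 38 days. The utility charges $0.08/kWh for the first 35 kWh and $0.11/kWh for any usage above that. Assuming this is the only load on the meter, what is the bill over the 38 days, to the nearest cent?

$7.81

Runtime = 8 h/day × 38 days = 304 h
Energy = 0.265 kW × 304 h = 80.56 kWh
Tier 1 (0–35 kWh): 35 × $0.08 = $2.8
Above 35 kWh: 45.56 × $0.11 = $5.0116
Bill = $7.81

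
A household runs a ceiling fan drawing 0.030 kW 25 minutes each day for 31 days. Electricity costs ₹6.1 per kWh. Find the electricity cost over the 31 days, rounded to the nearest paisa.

₹2.36

Runtime = 25 min × 31 = 775 min = 12.916666… h
Energy = 0.03 kW × 12.916666… h = 0.3875 kWh
Cost = 0.3875 kWh × ₹6.1/kWh = ₹2.36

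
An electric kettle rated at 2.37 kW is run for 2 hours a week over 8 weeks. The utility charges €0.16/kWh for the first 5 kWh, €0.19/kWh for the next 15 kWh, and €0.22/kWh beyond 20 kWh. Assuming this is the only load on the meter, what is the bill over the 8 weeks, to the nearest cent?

€7.59

Runtime = 2 h/week × 8 weeks = 16 h
Energy = 2.37 kW × 16 h = 37.92 kWh
Tier 1 (0–5 kWh): 5 × €0.16 = €0.8
Tier 2 (5–20 kWh): 15 × €0.19 = €2.85
Above 20 kWh: 17.92 × €0.22 = €3.9424
Bill = €7.59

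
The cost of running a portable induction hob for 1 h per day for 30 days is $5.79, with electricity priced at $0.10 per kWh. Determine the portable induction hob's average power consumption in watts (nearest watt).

1930 W

Energy = $5.79 ÷ $0.10/kWh = 57.9 kWh
Runtime = 1 h/day × 30 days = 30 h
Power = 57.9 kWh ÷ 30 h = 1.93 kW = 1930 W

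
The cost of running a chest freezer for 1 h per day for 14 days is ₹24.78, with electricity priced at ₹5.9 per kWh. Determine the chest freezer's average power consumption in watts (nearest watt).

300 W

Energy = ₹24.78 ÷ ₹5.9/kWh = 4.2 kWh
Runtime = 1 h/day × 14 days = 14 h
Power = 4.2 kWh ÷ 14 h = 0.3 kW = 300 W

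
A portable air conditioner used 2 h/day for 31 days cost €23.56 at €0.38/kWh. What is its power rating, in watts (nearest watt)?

1000 W

Energy = €23.56 ÷ €0.38/kWh = 62 kWh
Runtime = 2 h/day × 31 days = 62 h
Power = 62 kWh ÷ 62 h = 1 kW = 1000 W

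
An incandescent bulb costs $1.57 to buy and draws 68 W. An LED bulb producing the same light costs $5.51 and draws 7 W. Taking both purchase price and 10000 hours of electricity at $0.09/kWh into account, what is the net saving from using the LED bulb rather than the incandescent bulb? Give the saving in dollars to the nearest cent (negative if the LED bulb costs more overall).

incandescent bulb: $1.57 + (68/1000) kW × 10000 h × $0.09 = $1.57 + $61.2 = $62.77
LED bulb: $5.51 + (7/1000) kW × 10000 h × $0.09 = $5.51 + $6.3 = $11.81
Saving = $62.77 − $11.81 = $50.96

$50.96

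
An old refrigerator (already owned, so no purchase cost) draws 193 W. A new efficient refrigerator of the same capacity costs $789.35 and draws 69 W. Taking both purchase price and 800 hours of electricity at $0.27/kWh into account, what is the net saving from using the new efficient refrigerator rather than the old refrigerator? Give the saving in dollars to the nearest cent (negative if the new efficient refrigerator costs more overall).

old refrigerator: $0.00 + (193/1000) kW × 800 h × $0.27 = $0.00 + $41.688 = $41.688
new efficient refrigerator: $789.35 + (69/1000) kW × 800 h × $0.27 = $789.35 + $14.904 = $804.254
Saving = $41.688 − $804.254 = −$762.566 → -$762.57

-$762.57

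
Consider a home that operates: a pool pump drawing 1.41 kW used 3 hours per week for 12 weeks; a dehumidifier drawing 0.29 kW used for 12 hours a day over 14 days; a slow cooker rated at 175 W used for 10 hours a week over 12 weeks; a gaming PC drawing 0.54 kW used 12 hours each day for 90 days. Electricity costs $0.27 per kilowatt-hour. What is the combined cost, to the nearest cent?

pool pump: Runtime = 3 h/week × 12 weeks = 36 h
pool pump: 1.41 kW × 36 h = 50.76 kWh
dehumidifier: Runtime = 12 h/day × 14 days = 168 h
dehumidifier: 0.29 kW × 168 h = 48.72 kWh
slow cooker: Runtime = 10 h/week × 12 weeks = 120 h
slow cooker: 0.175 kW × 120 h = 21 kWh
gaming PC: Runtime = 12 h/day × 90 days = 1080 h
gaming PC: 0.54 kW × 1080 h = 583.2 kWh
Total energy = 703.68 kWh
Cost = 703.68 × $0.27 = $189.99

$189.99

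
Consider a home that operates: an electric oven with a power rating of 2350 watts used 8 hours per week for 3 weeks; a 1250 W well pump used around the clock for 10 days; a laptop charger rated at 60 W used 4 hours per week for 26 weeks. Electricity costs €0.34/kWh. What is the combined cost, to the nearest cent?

electric oven: Runtime = 8 h/week × 3 weeks = 24 h
electric oven: 2.35 kW × 24 h = 56.4 kWh
well pump: Runtime = 24 h × 10 = 240 h
well pump: 1.25 kW × 240 h = 300 kWh
laptop charger: Runtime = 4 h/week × 26 weeks = 104 h
laptop charger: 0.06 kW × 104 h = 6.24 kWh
Total energy = 362.64 kWh
Cost = 362.64 × €0.34 = €123.30

€123.30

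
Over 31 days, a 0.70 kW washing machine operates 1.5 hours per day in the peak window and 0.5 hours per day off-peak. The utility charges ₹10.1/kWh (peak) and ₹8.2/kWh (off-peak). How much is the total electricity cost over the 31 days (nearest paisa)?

Peak energy = 0.7 kW × 1.5 h × 31 = 32.55 kWh
Off-peak energy = 0.7 kW × 0.5 h × 31 = 10.85 kWh
Cost = 32.55 × ₹10.1 + 10.85 × ₹8.2 = ₹328.755 + ₹88.97 = ₹417.73

₹417.73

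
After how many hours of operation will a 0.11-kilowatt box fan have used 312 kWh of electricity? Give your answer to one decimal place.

Hours = 312 kWh ÷ 0.11 kW = 2836.4 h

2836.4 h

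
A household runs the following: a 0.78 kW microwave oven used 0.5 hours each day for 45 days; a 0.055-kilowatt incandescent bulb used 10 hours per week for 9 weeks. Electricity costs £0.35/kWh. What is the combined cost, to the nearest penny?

£7.88

microwave oven: Runtime = 0.5 h/day × 45 days = 22.5 h
microwave oven: 0.78 kW × 22.5 h = 17.55 kWh
incandescent bulb: Runtime = 10 h/week × 9 weeks = 90 h
incandescent bulb: 0.055 kW × 90 h = 4.95 kWh
Total energy = 22.5 kWh
Cost = 22.5 × £0.35 = £7.88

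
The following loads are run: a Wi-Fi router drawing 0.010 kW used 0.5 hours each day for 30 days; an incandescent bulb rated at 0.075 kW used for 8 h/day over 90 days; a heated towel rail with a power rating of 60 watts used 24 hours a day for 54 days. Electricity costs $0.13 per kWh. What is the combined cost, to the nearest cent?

Wi-Fi router: Runtime = 0.5 h/day × 30 days = 15 h
Wi-Fi router: 0.01 kW × 15 h = 0.15 kWh
incandescent bulb: Runtime = 8 h/day × 90 days = 720 h
incandescent bulb: 0.075 kW × 720 h = 54 kWh
heated towel rail: Runtime = 24 h × 54 = 1296 h
heated towel rail: 0.06 kW × 1296 h = 77.76 kWh
Total energy = 131.91 kWh
Cost = 131.91 × $0.13 = $17.15

$17.15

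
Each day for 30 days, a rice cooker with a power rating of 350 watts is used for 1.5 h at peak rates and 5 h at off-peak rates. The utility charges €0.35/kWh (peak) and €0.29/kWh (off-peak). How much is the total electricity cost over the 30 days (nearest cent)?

Peak energy = 0.35 kW × 1.5 h × 30 = 15.75 kWh
Off-peak energy = 0.35 kW × 5 h × 30 = 52.5 kWh
Cost = 15.75 × €0.35 + 52.5 × €0.29 = €5.5125 + €15.225 = €20.74

€20.74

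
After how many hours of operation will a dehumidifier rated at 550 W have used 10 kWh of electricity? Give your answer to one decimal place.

18.2 h

Hours = 10 kWh ÷ 0.55 kW = 18.2 h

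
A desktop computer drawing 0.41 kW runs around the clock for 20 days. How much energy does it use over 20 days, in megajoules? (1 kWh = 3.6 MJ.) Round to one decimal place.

708.5 MJ

Runtime = 24 h × 20 = 480 h
Energy = 0.41 kW × 480 h = 196.8 kWh
= 196.8 × 3.6 MJ = 708.5 MJ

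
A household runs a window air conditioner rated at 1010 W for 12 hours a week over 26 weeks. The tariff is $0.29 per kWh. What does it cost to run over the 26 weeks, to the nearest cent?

$91.38

Runtime = 12 h/week × 26 weeks = 312 h
Energy = 1.01 kW × 312 h = 315.12 kWh
Cost = 315.12 kWh × $0.29/kWh = $91.38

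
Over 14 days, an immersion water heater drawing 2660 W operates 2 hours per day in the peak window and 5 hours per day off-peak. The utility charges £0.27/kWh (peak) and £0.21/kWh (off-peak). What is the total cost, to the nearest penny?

£59.21

Peak energy = 2.66 kW × 2 h × 14 = 74.48 kWh
Off-peak energy = 2.66 kW × 5 h × 14 = 186.2 kWh
Cost = 74.48 × £0.27 + 186.2 × £0.21 = £20.1096 + £39.102 = £59.21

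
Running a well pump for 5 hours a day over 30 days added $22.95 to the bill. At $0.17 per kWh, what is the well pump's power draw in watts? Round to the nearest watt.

900 W

Energy = $22.95 ÷ $0.17/kWh = 135 kWh
Runtime = 5 h/day × 30 days = 150 h
Power = 135 kWh ÷ 150 h = 0.9 kW = 900 W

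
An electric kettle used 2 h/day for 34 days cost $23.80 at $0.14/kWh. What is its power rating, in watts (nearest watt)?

2500 W

Energy = $23.80 ÷ $0.14/kWh = 170 kWh
Runtime = 2 h/day × 34 days = 68 h
Power = 170 kWh ÷ 68 h = 2.5 kW = 2500 W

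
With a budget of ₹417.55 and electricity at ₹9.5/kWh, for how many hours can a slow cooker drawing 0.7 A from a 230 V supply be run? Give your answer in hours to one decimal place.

Power = 0.7 A × 230 V = 161 W = 0.161 kW
Energy available = ₹417.55 ÷ ₹9.5/kWh = 43.9526 kWh
Hours = 43.9526 kWh ÷ 0.161 kW = 273.0 h

273.0 h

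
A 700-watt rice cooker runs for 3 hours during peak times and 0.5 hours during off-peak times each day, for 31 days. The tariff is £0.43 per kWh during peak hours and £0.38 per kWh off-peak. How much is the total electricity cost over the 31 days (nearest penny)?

Peak energy = 0.7 kW × 3 h × 31 = 65.1 kWh
Off-peak energy = 0.7 kW × 0.5 h × 31 = 10.85 kWh
Cost = 65.1 × £0.43 + 10.85 × £0.38 = £27.993 + £4.123 = £32.12

£32.12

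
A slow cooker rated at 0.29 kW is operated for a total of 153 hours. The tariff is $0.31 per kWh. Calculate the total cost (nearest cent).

Energy = 0.29 kW × 153 h = 44.37 kWh
Cost = 44.37 kWh × $0.31/kWh = $13.75

$13.75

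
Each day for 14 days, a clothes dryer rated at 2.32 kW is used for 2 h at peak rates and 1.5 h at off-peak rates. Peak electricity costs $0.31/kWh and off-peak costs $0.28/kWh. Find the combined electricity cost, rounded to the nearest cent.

Peak energy = 2.32 kW × 2 h × 14 = 64.96 kWh
Off-peak energy = 2.32 kW × 1.5 h × 14 = 48.72 kWh
Cost = 64.96 × $0.31 + 48.72 × $0.28 = $20.1376 + $13.6416 = $33.78

$33.78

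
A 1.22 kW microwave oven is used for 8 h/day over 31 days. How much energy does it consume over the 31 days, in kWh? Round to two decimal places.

Runtime = 8 h/day × 31 days = 248 h
Energy = 1.22 kW × 248 h = 302.56 kWh

302.56 kWh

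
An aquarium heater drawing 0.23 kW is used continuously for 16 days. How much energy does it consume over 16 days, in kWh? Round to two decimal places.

Runtime = 24 h × 16 = 384 h
Energy = 0.23 kW × 384 h = 88.32 kWh

88.32 kWh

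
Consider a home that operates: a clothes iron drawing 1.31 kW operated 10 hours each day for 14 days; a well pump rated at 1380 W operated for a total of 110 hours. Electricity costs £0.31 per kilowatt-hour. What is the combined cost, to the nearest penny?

£103.91

clothes iron: Runtime = 10 h/day × 14 days = 140 h
clothes iron: 1.31 kW × 140 h = 183.4 kWh
well pump: 1.38 kW × 110 h = 151.8 kWh
Total energy = 335.2 kWh
Cost = 335.2 × £0.31 = £103.91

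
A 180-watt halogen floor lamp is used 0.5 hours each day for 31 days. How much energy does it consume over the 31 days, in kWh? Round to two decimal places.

Runtime = 0.5 h/day × 31 days = 15.5 h
Energy = 0.18 kW × 15.5 h = 2.79 kWh

2.79 kWh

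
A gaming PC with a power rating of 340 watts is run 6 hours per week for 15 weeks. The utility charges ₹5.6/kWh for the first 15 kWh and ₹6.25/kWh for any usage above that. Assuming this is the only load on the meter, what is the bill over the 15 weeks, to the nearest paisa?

₹181.50

Runtime = 6 h/week × 15 weeks = 90 h
Energy = 0.34 kW × 90 h = 30.6 kWh
Tier 1 (0–15 kWh): 15 × ₹5.6 = ₹84
Above 15 kWh: 15.6 × ₹6.25 = ₹97.5
Bill = ₹181.50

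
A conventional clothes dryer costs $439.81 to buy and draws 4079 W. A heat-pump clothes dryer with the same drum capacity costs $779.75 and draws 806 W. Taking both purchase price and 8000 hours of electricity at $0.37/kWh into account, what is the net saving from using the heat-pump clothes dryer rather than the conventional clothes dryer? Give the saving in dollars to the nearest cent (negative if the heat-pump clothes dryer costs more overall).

conventional clothes dryer: $439.81 + (4079/1000) kW × 8000 h × $0.37 = $439.81 + $12073.84 = $12513.65
heat-pump clothes dryer: $779.75 + (806/1000) kW × 8000 h × $0.37 = $779.75 + $2385.76 = $3165.51
Saving = $12513.65 − $3165.51 = $9348.14

$9348.14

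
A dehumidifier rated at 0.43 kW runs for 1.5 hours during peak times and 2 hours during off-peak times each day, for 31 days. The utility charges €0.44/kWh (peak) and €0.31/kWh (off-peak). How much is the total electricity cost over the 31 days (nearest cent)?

€17.06

Peak energy = 0.43 kW × 1.5 h × 31 = 19.995 kWh
Off-peak energy = 0.43 kW × 2 h × 31 = 26.66 kWh
Cost = 19.995 × €0.44 + 26.66 × €0.31 = €8.7978 + €8.2646 = €17.06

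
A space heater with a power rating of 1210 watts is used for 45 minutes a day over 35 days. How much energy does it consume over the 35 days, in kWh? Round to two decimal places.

Runtime = 45 min × 35 = 1575 min = 26.25 h
Energy = 1.21 kW × 26.25 h = 31.7625 kWh ≈ 31.76 kWh

31.76 kWh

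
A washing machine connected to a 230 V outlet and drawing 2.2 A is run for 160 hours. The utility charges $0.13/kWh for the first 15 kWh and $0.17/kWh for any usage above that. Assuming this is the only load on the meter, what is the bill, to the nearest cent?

$13.16

Power = 2.2 A × 230 V = 506 W = 0.506 kW
Energy = 0.506 kW × 160 h = 80.96 kWh
Tier 1 (0–15 kWh): 15 × $0.13 = $1.95
Above 15 kWh: 65.96 × $0.17 = $11.2132
Bill = $13.16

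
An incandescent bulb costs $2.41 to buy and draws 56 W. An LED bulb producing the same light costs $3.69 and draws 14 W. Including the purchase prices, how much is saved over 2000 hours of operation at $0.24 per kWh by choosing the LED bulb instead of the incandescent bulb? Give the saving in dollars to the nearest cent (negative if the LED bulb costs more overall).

incandescent bulb: $2.41 + (56/1000) kW × 2000 h × $0.24 = $2.41 + $26.88 = $29.29
LED bulb: $3.69 + (14/1000) kW × 2000 h × $0.24 = $3.69 + $6.72 = $10.41
Saving = $29.29 − $10.41 = $18.88

$18.88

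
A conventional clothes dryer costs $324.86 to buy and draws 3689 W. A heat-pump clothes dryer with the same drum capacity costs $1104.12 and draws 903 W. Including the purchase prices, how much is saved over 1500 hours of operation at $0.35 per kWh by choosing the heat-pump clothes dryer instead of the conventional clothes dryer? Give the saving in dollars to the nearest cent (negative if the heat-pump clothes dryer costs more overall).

$683.39

conventional clothes dryer: $324.86 + (3689/1000) kW × 1500 h × $0.35 = $324.86 + $1936.725 = $2261.585
heat-pump clothes dryer: $1104.12 + (903/1000) kW × 1500 h × $0.35 = $1104.12 + $474.075 = $1578.195
Saving = $2261.585 − $1578.195 = $683.39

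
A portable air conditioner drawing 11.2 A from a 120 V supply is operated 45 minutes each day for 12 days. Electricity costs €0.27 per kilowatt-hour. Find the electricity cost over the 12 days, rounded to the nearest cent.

€3.27

Power = 11.2 A × 120 V = 1344 W = 1.344 kW
Runtime = 45 min × 12 = 540 min = 9 h
Energy = 1.344 kW × 9 h = 12.096 kWh
Cost = 12.096 kWh × €0.27/kWh = €3.27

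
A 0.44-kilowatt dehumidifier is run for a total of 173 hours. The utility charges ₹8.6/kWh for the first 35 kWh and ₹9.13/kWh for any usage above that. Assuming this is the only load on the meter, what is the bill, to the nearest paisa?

₹676.43

Energy = 0.44 kW × 173 h = 76.12 kWh
Tier 1 (0–35 kWh): 35 × ₹8.6 = ₹301
Above 35 kWh: 41.12 × ₹9.13 = ₹375.4256
Bill = ₹676.43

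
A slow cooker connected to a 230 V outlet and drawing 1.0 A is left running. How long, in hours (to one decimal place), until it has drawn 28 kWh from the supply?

121.7 h

Power = 1.0 A × 230 V = 230 W = 0.23 kW
Hours = 28 kWh ÷ 0.23 kW = 121.7 h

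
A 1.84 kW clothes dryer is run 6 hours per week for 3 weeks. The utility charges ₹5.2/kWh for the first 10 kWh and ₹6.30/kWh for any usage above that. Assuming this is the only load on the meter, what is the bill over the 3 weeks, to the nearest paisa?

Runtime = 6 h/week × 3 weeks = 18 h
Energy = 1.84 kW × 18 h = 33.12 kWh
Tier 1 (0–10 kWh): 10 × ₹5.2 = ₹52
Above 10 kWh: 23.12 × ₹6.30 = ₹145.656
Bill = ₹197.66

₹197.66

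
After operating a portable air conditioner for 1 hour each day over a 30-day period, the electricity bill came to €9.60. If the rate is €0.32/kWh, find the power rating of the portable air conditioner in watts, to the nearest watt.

1000 W

Energy = €9.60 ÷ €0.32/kWh = 30 kWh
Runtime = 1 h/day × 30 days = 30 h
Power = 30 kWh ÷ 30 h = 1 kW = 1000 W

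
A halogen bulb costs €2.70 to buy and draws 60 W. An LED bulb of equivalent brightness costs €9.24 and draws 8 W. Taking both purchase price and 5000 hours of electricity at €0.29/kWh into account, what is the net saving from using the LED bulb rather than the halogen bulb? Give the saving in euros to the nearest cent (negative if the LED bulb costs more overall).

halogen bulb: €2.70 + (60/1000) kW × 5000 h × €0.29 = €2.70 + €87 = €89.7
LED bulb: €9.24 + (8/1000) kW × 5000 h × €0.29 = €9.24 + €11.6 = €20.84
Saving = €89.7 − €20.84 = €68.86

€68.86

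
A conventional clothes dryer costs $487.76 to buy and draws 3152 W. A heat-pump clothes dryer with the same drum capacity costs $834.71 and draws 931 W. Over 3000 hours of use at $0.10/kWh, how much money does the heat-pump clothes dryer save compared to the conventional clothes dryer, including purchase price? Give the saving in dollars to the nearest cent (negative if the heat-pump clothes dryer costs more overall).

$319.35

conventional clothes dryer: $487.76 + (3152/1000) kW × 3000 h × $0.10 = $487.76 + $945.6 = $1433.36
heat-pump clothes dryer: $834.71 + (931/1000) kW × 3000 h × $0.10 = $834.71 + $279.3 = $1114.01
Saving = $1433.36 − $1114.01 = $319.35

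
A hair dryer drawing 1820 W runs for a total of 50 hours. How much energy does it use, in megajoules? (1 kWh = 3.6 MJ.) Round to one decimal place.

Energy = 1.82 kW × 50 h = 91 kWh
= 91 × 3.6 MJ = 327.6 MJ

327.6 MJ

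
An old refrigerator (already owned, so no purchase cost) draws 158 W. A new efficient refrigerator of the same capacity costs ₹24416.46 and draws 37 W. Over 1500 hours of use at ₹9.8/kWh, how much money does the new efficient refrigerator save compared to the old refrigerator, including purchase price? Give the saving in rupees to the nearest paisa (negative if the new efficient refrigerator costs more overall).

old refrigerator: ₹0.00 + (158/1000) kW × 1500 h × ₹9.8 = ₹0.00 + ₹2322.6 = ₹2322.6
new efficient refrigerator: ₹24416.46 + (37/1000) kW × 1500 h × ₹9.8 = ₹24416.46 + ₹543.9 = ₹24960.36
Saving = ₹2322.6 − ₹24960.36 = −₹22637.76

-₹22637.76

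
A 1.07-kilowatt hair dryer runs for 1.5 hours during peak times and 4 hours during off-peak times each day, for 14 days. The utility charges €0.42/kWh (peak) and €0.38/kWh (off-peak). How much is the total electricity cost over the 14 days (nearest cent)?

Peak energy = 1.07 kW × 1.5 h × 14 = 22.47 kWh
Off-peak energy = 1.07 kW × 4 h × 14 = 59.92 kWh
Cost = 22.47 × €0.42 + 59.92 × €0.38 = €9.4374 + €22.7696 = €32.21

€32.21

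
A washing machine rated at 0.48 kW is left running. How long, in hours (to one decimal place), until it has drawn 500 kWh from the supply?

Hours = 500 kWh ÷ 0.48 kW = 1041.7 h

1041.7 h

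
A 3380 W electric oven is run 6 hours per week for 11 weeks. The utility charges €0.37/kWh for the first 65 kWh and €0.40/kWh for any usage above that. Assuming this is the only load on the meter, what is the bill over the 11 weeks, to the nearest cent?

Runtime = 6 h/week × 11 weeks = 66 h
Energy = 3.38 kW × 66 h = 223.08 kWh
Tier 1 (0–65 kWh): 65 × €0.37 = €24.05
Above 65 kWh: 158.08 × €0.40 = €63.232
Bill = €87.28

€87.28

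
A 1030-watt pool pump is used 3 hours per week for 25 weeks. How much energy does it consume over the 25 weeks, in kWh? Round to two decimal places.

Runtime = 3 h/week × 25 weeks = 75 h
Energy = 1.03 kW × 75 h = 77.25 kWh

77.25 kWh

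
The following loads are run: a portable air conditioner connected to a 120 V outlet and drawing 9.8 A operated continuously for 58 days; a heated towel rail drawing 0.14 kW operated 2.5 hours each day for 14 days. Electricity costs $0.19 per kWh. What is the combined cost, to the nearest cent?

portable air conditioner: Power = 9.8 A × 120 V = 1176 W = 1.176 kW
portable air conditioner: Runtime = 24 h × 58 = 1392 h
portable air conditioner: 1.176 kW × 1392 h = 1636.992 kWh
heated towel rail: Runtime = 2.5 h/day × 14 days = 35 h
heated towel rail: 0.14 kW × 35 h = 4.9 kWh
Total energy = 1641.892 kWh
Cost = 1641.892 × $0.19 = $311.96

$311.96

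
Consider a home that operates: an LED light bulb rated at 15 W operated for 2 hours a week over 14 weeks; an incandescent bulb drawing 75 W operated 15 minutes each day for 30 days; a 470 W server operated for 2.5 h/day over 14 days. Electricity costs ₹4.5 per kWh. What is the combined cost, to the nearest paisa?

₹78.45

LED light bulb: Runtime = 2 h/week × 14 weeks = 28 h
LED light bulb: 0.015 kW × 28 h = 0.42 kWh
incandescent bulb: Runtime = 15 min × 30 = 450 min = 7.5 h
incandescent bulb: 0.075 kW × 7.5 h = 0.5625 kWh
server: Runtime = 2.5 h/day × 14 days = 35 h
server: 0.47 kW × 35 h = 16.45 kWh
Total energy = 17.4325 kWh
Cost = 17.4325 × ₹4.5 = ₹78.45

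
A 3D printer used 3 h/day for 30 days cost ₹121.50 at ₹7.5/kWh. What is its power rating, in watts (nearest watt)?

Energy = ₹121.50 ÷ ₹7.5/kWh = 16.2 kWh
Runtime = 3 h/day × 30 days = 90 h
Power = 16.2 kWh ÷ 90 h = 0.18 kW = 180 W

180 W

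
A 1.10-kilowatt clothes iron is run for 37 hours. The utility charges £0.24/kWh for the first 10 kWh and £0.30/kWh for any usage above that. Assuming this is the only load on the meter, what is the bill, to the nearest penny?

Energy = 1.1 kW × 37 h = 40.7 kWh
Tier 1 (0–10 kWh): 10 × £0.24 = £2.4
Above 10 kWh: 30.7 × £0.30 = £9.21
Bill = £11.61

£11.61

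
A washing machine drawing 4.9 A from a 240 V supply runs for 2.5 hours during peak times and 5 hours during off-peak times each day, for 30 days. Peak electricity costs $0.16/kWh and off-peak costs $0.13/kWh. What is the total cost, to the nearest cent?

$37.04

Power = 4.9 A × 240 V = 1176 W = 1.176 kW
Peak energy = 1.176 kW × 2.5 h × 30 = 88.2 kWh
Off-peak energy = 1.176 kW × 5 h × 30 = 176.4 kWh
Cost = 88.2 × $0.16 + 176.4 × $0.13 = $14.112 + $22.932 = $37.04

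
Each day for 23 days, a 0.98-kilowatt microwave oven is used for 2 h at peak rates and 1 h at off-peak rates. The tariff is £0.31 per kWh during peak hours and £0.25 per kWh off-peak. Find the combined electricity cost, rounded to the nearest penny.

Peak energy = 0.98 kW × 2 h × 23 = 45.08 kWh
Off-peak energy = 0.98 kW × 1 h × 23 = 22.54 kWh
Cost = 45.08 × £0.31 + 22.54 × £0.25 = £13.9748 + £5.635 = £19.61

£19.61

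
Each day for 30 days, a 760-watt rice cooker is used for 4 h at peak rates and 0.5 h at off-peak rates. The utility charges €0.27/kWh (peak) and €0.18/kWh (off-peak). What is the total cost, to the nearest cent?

Peak energy = 0.76 kW × 4 h × 30 = 91.2 kWh
Off-peak energy = 0.76 kW × 0.5 h × 30 = 11.4 kWh
Cost = 91.2 × €0.27 + 11.4 × €0.18 = €24.624 + €2.052 = €26.68

€26.68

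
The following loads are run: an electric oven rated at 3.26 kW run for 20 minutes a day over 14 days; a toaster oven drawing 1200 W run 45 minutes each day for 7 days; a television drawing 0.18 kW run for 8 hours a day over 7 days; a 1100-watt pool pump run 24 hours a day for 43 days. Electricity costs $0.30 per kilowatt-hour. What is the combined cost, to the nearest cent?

electric oven: Runtime = 20 min × 14 = 280 min = 4.666666… h
electric oven: 3.26 kW × 4.666666… h = 15.213333… kWh
toaster oven: Runtime = 45 min × 7 = 315 min = 5.25 h
toaster oven: 1.2 kW × 5.25 h = 6.3 kWh
television: Runtime = 8 h/day × 7 days = 56 h
television: 0.18 kW × 56 h = 10.08 kWh
pool pump: Runtime = 24 h × 43 = 1032 h
pool pump: 1.1 kW × 1032 h = 1135.2 kWh
Total energy = 1166.793333… kWh
Cost = 1166.793333… × $0.30 = $350.04

$350.04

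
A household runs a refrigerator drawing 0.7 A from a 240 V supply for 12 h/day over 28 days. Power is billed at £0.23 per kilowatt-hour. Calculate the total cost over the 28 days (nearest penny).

£12.98

Power = 0.7 A × 240 V = 168 W = 0.168 kW
Runtime = 12 h/day × 28 days = 336 h
Energy = 0.168 kW × 336 h = 56.448 kWh
Cost = 56.448 kWh × £0.23/kWh = £12.98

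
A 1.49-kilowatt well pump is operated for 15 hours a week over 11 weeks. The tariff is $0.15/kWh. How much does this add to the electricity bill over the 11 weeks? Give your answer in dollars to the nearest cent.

Runtime = 15 h/week × 11 weeks = 165 h
Energy = 1.49 kW × 165 h = 245.85 kWh
Cost = 245.85 kWh × $0.15/kWh = $36.88

$36.88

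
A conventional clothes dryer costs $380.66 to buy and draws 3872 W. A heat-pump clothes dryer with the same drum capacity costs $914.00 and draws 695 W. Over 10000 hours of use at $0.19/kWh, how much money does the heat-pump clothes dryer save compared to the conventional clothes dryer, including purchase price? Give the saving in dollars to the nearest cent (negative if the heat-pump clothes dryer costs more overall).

$5502.96

conventional clothes dryer: $380.66 + (3872/1000) kW × 10000 h × $0.19 = $380.66 + $7356.8 = $7737.46
heat-pump clothes dryer: $914.00 + (695/1000) kW × 10000 h × $0.19 = $914.00 + $1320.5 = $2234.5
Saving = $7737.46 − $2234.5 = $5502.96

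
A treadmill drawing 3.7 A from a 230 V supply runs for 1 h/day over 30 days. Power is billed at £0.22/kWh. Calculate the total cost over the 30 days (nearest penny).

Power = 3.7 A × 230 V = 851 W = 0.851 kW
Runtime = 1 h/day × 30 days = 30 h
Energy = 0.851 kW × 30 h = 25.53 kWh
Cost = 25.53 kWh × £0.22/kWh = £5.62

£5.62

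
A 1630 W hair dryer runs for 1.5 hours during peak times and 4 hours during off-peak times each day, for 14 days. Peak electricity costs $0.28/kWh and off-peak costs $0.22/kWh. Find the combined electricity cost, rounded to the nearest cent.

Peak energy = 1.63 kW × 1.5 h × 14 = 34.23 kWh
Off-peak energy = 1.63 kW × 4 h × 14 = 91.28 kWh
Cost = 34.23 × $0.28 + 91.28 × $0.22 = $9.5844 + $20.0816 = $29.67

$29.67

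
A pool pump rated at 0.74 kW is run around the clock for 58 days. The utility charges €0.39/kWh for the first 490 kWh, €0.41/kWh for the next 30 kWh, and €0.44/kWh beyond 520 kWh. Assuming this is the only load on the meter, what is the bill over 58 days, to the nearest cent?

Runtime = 24 h × 58 = 1392 h
Energy = 0.74 kW × 1392 h = 1030.08 kWh
Tier 1 (0–490 kWh): 490 × €0.39 = €191.1
Tier 2 (490–520 kWh): 30 × €0.41 = €12.3
Above 520 kWh: 510.08 × €0.44 = €224.4352
Bill = €427.84

€427.84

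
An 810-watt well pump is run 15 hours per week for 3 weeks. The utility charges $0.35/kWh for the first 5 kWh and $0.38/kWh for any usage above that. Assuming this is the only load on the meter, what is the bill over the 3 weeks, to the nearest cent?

Runtime = 15 h/week × 3 weeks = 45 h
Energy = 0.81 kW × 45 h = 36.45 kWh
Tier 1 (0–5 kWh): 5 × $0.35 = $1.75
Above 5 kWh: 31.45 × $0.38 = $11.951
Bill = $13.70

$13.70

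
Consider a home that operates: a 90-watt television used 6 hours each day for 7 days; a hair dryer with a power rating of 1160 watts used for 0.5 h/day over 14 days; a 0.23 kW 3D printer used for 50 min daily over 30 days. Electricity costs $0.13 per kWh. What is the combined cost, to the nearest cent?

television: Runtime = 6 h/day × 7 days = 42 h
television: 0.09 kW × 42 h = 3.78 kWh
hair dryer: Runtime = 0.5 h/day × 14 days = 7 h
hair dryer: 1.16 kW × 7 h = 8.12 kWh
3D printer: Runtime = 50 min × 30 = 1500 min = 25 h
3D printer: 0.23 kW × 25 h = 5.75 kWh
Total energy = 17.65 kWh
Cost = 17.65 × $0.13 = $2.29

$2.29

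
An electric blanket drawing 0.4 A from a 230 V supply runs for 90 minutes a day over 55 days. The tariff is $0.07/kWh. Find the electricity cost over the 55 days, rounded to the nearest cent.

Power = 0.4 A × 230 V = 92 W = 0.092 kW
Runtime = 90 min × 55 = 4950 min = 82.5 h
Energy = 0.092 kW × 82.5 h = 7.59 kWh
Cost = 7.59 kWh × $0.07/kWh = $0.53

$0.53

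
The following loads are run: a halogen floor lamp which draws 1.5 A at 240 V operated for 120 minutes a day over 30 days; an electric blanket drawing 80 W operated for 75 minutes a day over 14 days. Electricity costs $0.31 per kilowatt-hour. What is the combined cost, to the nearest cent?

halogen floor lamp: Power = 1.5 A × 240 V = 360 W = 0.36 kW
halogen floor lamp: Runtime = 120 min × 30 = 3600 min = 60 h
halogen floor lamp: 0.36 kW × 60 h = 21.6 kWh
electric blanket: Runtime = 75 min × 14 = 1050 min = 17.5 h
electric blanket: 0.08 kW × 17.5 h = 1.4 kWh
Total energy = 23 kWh
Cost = 23 × $0.31 = $7.13

$7.13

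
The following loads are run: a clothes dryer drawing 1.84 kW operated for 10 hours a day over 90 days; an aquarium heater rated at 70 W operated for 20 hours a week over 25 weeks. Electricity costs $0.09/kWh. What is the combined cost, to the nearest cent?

clothes dryer: Runtime = 10 h/day × 90 days = 900 h
clothes dryer: 1.84 kW × 900 h = 1656 kWh
aquarium heater: Runtime = 20 h/week × 25 weeks = 500 h
aquarium heater: 0.07 kW × 500 h = 35 kWh
Total energy = 1691 kWh
Cost = 1691 × $0.09 = $152.19

$152.19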